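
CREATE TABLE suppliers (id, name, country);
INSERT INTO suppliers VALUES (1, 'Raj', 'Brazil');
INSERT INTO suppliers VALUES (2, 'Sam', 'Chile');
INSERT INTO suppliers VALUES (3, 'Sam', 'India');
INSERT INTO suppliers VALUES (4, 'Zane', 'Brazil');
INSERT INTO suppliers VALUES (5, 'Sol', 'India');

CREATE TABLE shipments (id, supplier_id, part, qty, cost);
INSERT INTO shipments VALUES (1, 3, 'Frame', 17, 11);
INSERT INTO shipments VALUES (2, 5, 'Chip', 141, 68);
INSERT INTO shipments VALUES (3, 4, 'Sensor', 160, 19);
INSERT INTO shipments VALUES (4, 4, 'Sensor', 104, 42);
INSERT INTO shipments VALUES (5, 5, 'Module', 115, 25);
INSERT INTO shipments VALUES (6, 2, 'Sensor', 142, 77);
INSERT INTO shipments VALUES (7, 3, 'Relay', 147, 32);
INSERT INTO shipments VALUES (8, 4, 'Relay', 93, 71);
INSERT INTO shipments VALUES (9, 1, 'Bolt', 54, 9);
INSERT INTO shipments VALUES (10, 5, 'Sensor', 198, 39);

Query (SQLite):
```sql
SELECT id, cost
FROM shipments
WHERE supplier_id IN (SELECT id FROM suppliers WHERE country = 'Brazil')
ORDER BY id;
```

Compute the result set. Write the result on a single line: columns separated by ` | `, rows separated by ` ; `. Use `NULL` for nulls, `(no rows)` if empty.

3 | 19 ; 4 | 42 ; 8 | 71 ; 9 | 9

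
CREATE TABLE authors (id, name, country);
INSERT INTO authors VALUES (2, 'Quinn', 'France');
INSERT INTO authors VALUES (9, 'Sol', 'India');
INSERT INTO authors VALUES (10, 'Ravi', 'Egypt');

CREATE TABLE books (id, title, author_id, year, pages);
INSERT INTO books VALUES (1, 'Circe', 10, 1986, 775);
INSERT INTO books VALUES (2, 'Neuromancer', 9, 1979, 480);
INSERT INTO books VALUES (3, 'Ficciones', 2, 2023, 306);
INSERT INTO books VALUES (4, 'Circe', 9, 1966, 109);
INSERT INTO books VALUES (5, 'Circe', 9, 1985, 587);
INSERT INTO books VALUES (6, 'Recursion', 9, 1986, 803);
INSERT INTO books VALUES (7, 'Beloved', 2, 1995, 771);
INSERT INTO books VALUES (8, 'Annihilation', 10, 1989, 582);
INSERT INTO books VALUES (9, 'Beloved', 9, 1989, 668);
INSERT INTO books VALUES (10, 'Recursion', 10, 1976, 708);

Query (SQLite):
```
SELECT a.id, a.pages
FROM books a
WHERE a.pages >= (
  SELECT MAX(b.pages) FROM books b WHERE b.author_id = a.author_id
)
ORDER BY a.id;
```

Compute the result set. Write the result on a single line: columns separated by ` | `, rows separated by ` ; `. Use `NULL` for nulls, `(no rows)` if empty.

1 | 775 ; 6 | 803 ; 7 | 771

For each books row a, compute MAX(pages) over rows sharing a.author_id.
Keep row a if a.pages >= that per-group MAX.
  author_id=2: MAX(pages) = 771
  author_id=9: MAX(pages) = 803
  author_id=10: MAX(pages) = 775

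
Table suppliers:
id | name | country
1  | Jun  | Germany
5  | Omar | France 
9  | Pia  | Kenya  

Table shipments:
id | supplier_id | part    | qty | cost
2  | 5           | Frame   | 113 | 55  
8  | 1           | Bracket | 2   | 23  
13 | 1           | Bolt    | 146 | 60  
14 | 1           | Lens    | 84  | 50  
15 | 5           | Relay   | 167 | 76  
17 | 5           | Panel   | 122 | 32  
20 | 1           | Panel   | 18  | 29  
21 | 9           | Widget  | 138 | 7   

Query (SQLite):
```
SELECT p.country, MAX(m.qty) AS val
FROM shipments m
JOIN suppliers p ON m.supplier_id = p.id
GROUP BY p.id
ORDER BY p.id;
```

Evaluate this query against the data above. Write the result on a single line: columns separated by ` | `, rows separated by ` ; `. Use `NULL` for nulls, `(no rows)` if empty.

Join each shipments row to its suppliers via supplier_id.
Group joined rows by suppliers.id; compute MAX(m.qty) per group.
  1: ids {8, 13, 14, 20} → MAX(m.qty)=146
  5: ids {2, 15, 17} → MAX(m.qty)=167
  9: ids {21} → MAX(m.qty)=138

Germany | 146 ; France | 167 ; Kenya | 138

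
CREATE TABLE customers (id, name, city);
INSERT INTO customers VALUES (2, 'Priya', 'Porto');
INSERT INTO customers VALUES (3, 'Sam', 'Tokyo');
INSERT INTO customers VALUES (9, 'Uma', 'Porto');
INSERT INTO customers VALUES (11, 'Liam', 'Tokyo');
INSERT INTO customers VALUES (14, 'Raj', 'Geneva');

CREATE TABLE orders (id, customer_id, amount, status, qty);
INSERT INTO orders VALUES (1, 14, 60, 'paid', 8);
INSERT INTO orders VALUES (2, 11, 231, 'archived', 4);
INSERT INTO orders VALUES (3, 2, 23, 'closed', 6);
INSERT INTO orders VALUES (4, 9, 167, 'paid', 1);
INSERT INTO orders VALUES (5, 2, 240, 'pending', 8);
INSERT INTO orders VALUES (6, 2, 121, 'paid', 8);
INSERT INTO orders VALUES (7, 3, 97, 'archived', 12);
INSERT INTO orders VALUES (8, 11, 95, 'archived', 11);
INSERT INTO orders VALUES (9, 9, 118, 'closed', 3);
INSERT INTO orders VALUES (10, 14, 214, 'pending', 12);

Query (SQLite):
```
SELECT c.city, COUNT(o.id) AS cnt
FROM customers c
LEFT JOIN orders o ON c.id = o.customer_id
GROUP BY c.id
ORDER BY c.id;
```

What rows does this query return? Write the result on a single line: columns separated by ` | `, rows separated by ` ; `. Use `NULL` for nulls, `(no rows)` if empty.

Porto | 3 ; Tokyo | 1 ; Porto | 2 ; Tokyo | 2 ; Geneva | 2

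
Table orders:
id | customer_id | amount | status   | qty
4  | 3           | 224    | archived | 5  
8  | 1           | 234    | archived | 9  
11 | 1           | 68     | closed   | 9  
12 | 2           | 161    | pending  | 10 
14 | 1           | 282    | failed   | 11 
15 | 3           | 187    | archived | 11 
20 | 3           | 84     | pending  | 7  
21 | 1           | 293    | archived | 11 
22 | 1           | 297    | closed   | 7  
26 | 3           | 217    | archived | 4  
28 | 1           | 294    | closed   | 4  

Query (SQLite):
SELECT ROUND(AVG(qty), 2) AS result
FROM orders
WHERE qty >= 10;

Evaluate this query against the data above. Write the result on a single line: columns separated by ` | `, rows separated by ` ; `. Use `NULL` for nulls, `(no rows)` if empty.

Rows where qty >= 10 → qty values: [10, 11, 11, 11].
AVG = 43 / 4 (rounded to 2 dp).

10.75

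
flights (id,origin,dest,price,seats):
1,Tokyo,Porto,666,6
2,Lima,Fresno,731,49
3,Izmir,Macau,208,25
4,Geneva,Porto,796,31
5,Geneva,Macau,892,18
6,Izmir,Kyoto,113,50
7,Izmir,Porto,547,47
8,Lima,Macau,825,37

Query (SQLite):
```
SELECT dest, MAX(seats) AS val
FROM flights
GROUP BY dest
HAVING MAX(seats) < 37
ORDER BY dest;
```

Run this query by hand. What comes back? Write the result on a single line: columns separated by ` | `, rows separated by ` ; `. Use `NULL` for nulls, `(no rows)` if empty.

Partition flights by dest; compute MAX(seats) within each group.
HAVING: keep groups where MAX(seats) < 37.
  Fresno: ids {2} → MAX(seats)=49
  Kyoto: ids {6} → MAX(seats)=50
  Macau: ids {3, 5, 8} → MAX(seats)=37
  Porto: ids {1, 4, 7} → MAX(seats)=47

(no rows)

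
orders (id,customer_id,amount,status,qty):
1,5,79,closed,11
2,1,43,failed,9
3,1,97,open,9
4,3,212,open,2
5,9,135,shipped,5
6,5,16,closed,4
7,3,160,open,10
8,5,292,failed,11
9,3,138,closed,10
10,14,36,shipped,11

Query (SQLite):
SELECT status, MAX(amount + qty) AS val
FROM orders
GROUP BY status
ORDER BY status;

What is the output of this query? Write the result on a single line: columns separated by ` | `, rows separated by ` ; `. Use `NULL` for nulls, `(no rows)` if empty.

For each row compute amount + qty.
Group by status; take MAX of the expression per group.
  closed: ids {1, 6, 9} → MAX(amount + qty)=148
  failed: ids {2, 8} → MAX(amount + qty)=303
  open: ids {3, 4, 7} → MAX(amount + qty)=214
  shipped: ids {5, 10} → MAX(amount + qty)=140

closed | 148 ; failed | 303 ; open | 214 ; shipped | 140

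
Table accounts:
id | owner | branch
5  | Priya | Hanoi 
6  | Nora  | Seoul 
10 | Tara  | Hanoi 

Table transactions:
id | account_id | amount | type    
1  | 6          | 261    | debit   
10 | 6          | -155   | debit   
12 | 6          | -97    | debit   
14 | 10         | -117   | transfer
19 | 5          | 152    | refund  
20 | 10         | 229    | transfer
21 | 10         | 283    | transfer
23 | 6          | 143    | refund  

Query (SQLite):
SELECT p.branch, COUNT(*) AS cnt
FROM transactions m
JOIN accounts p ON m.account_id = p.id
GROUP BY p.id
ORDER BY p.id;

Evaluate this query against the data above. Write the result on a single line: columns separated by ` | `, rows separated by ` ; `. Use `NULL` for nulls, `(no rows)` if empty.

Hanoi | 1 ; Seoul | 4 ; Hanoi | 3

Join each transactions row to its accounts via account_id.
Group joined rows by accounts.id; compute COUNT(*) per group.
  5: ids {19} → COUNT(*)=1
  6: ids {1, 10, 12, 23} → COUNT(*)=4
  10: ids {14, 20, 21} → COUNT(*)=3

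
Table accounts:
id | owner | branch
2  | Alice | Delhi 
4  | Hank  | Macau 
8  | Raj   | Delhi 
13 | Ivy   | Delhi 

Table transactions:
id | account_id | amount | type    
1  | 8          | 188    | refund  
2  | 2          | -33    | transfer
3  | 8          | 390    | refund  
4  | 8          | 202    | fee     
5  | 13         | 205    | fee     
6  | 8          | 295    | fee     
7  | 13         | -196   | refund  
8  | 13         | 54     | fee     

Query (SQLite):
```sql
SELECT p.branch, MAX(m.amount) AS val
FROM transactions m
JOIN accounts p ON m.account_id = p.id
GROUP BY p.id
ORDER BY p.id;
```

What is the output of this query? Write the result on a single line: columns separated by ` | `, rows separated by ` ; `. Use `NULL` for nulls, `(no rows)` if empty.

Delhi | -33 ; Delhi | 390 ; Delhi | 205

Join each transactions row to its accounts via account_id.
Group joined rows by accounts.id; compute MAX(m.amount) per group.
  2: ids {2} → MAX(m.amount)=-33
  8: ids {1, 3, 4, 6} → MAX(m.amount)=390
  13: ids {5, 7, 8} → MAX(m.amount)=205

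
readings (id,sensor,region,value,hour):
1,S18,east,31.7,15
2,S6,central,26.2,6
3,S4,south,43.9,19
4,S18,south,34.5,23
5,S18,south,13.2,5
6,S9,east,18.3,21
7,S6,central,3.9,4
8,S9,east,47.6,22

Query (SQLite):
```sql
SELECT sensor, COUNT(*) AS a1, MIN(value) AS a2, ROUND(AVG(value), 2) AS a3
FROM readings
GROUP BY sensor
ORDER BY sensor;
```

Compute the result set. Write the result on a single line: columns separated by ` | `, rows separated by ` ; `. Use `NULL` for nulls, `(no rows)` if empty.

Group readings by sensor.
Per group compute: COUNT(*), MIN(value), ROUND(AVG(value), 2).
  S18: ids {1, 4, 5} → COUNT(*)=3, MIN(value)=13.2, ROUND(AVG(value), 2)=26.47
  S4: ids {3} → COUNT(*)=1, MIN(value)=43.9, ROUND(AVG(value), 2)=43.9
  S6: ids {2, 7} → COUNT(*)=2, MIN(value)=3.9, ROUND(AVG(value), 2)=15.05
  S9: ids {6, 8} → COUNT(*)=2, MIN(value)=18.3, ROUND(AVG(value), 2)=32.95

S18 | 3 | 13.2 | 26.47 ; S4 | 1 | 43.9 | 43.9 ; S6 | 2 | 3.9 | 15.05 ; S9 | 2 | 18.3 | 32.95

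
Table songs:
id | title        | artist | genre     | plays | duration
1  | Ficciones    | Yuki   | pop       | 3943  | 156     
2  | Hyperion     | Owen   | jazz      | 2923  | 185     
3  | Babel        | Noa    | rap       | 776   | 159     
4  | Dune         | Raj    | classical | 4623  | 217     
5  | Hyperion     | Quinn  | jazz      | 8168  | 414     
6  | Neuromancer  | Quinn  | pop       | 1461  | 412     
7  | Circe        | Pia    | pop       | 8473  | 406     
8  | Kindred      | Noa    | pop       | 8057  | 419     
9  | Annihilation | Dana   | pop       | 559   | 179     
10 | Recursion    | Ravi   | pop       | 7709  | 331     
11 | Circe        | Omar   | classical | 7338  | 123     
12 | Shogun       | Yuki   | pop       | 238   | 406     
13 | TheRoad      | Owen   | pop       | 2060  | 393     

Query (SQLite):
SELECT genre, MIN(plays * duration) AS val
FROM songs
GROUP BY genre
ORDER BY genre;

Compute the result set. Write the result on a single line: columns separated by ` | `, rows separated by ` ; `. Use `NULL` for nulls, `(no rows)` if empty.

For each row compute plays * duration.
Group by genre; take MIN of the expression per group.
  classical: ids {4, 11} → MIN(plays * duration)=902574
  jazz: ids {2, 5} → MIN(plays * duration)=540755
  pop: ids {1, 6, 7, 8, 9, 10, 12, 13} → MIN(plays * duration)=96628
  rap: ids {3} → MIN(plays * duration)=123384

classical | 902574 ; jazz | 540755 ; pop | 96628 ; rap | 123384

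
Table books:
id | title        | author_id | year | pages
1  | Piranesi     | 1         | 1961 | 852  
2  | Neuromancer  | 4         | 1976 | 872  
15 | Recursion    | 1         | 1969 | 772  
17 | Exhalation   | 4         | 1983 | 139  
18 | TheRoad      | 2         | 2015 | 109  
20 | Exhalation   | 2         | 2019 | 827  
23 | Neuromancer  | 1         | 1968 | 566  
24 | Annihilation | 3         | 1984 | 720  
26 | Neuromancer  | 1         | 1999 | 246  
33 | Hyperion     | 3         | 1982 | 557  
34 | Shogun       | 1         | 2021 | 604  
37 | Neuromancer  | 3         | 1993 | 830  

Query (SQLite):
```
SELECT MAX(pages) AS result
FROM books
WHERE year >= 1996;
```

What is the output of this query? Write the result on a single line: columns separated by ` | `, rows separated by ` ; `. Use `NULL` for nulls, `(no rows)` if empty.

Rows where year >= 1996 → pages values: [109, 827, 246, 604].
MAX of non-NULL values = 827.

827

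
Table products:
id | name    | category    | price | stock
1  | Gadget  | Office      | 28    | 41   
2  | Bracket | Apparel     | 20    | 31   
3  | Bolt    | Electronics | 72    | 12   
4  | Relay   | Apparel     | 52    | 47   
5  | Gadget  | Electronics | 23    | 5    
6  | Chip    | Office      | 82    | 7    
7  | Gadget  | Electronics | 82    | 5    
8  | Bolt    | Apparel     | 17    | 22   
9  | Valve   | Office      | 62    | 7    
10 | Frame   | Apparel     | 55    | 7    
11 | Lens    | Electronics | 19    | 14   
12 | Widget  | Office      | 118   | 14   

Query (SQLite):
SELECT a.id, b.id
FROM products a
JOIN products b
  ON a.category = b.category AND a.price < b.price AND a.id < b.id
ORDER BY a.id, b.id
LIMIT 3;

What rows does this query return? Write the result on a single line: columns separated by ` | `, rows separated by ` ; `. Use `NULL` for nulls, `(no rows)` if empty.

1 | 6 ; 1 | 9 ; 1 | 12

Pairs (a,b) with same category, a.price < b.price, a.id < b.id.
category groups: Apparel:{2,4,8,10} Electronics:{3,5,7,11} Office:{1,6,9,12}
Ordered by (a.id, b.id); first 3.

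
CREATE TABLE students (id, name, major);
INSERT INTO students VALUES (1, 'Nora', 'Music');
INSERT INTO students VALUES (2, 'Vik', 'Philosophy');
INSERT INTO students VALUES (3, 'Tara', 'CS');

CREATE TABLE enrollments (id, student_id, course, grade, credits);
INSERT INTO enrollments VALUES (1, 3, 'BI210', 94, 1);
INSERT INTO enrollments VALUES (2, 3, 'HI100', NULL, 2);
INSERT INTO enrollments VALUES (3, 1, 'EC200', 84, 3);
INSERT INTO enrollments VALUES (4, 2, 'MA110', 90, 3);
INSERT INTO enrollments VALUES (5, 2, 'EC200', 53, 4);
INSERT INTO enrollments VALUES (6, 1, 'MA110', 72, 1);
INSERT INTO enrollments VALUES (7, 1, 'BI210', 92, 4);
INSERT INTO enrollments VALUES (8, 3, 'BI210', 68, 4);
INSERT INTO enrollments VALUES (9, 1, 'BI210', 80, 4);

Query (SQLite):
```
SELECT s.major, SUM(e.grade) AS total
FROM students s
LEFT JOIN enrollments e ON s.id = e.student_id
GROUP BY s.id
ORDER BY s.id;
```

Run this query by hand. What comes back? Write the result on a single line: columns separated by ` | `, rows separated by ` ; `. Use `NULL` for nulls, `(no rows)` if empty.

Music | 328 ; Philosophy | 143 ; CS | 162

LEFT JOIN keeps every students row; unmatched ones get NULL for enrollments columns.
Group by students.id and compute SUM(e.grade). SUM over an all-NULL group is NULL.
  1: ids {3, 6, 7, 9} → SUM(e.grade)=328
  2: ids {4, 5} → SUM(e.grade)=143
  3: ids {1, 2, 8} → SUM(e.grade)=162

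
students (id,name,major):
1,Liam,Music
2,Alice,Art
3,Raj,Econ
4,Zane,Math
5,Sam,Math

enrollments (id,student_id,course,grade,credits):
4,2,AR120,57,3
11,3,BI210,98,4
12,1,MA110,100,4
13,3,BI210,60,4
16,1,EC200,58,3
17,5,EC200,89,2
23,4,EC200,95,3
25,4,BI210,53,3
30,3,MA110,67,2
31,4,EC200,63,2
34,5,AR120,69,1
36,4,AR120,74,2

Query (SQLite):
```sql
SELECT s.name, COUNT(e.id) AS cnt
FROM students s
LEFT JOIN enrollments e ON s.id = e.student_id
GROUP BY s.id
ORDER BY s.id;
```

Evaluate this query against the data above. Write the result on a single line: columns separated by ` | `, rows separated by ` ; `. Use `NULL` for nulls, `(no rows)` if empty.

LEFT JOIN keeps every students row; unmatched ones get NULL for enrollments columns.
Group by students.id and compute COUNT(e.id). COUNT(col) of an all-NULL group is 0.
  1: ids {12, 16} → COUNT(e.id)=2
  2: ids {4} → COUNT(e.id)=1
  3: ids {11, 13, 30} → COUNT(e.id)=3
  4: ids {23, 25, 31, 36} → COUNT(e.id)=4
  5: ids {17, 34} → COUNT(e.id)=2

Liam | 2 ; Alice | 1 ; Raj | 3 ; Zane | 4 ; Sam | 2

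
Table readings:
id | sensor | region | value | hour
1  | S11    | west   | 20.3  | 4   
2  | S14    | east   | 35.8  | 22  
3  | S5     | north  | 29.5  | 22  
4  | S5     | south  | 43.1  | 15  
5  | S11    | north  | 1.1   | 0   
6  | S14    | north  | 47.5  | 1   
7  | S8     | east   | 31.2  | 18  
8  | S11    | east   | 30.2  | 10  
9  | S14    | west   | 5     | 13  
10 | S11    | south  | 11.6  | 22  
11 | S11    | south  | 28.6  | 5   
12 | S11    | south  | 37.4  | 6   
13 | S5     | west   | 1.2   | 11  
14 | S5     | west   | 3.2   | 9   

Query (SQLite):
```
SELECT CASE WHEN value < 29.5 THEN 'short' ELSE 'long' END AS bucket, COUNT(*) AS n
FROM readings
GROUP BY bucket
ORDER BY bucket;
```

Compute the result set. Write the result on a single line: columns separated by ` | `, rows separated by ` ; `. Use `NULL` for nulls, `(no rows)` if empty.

long | 7 ; short | 7

Bucket rows by value < 29.5 → 'short' else 'long'; count each bucket.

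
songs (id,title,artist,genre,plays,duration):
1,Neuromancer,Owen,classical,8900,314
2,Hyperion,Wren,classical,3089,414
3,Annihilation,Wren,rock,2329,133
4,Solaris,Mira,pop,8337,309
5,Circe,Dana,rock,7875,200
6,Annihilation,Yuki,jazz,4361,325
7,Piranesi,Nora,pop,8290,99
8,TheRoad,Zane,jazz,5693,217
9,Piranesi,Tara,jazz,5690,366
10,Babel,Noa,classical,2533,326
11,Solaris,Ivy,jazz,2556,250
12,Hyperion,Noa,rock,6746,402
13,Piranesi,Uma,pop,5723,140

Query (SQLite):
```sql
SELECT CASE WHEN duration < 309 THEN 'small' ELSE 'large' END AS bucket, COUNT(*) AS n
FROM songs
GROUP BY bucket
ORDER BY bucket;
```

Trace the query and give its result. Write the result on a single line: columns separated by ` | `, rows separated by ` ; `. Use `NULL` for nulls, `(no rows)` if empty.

Bucket rows by duration < 309 → 'small' else 'large'; count each bucket.

large | 7 ; small | 6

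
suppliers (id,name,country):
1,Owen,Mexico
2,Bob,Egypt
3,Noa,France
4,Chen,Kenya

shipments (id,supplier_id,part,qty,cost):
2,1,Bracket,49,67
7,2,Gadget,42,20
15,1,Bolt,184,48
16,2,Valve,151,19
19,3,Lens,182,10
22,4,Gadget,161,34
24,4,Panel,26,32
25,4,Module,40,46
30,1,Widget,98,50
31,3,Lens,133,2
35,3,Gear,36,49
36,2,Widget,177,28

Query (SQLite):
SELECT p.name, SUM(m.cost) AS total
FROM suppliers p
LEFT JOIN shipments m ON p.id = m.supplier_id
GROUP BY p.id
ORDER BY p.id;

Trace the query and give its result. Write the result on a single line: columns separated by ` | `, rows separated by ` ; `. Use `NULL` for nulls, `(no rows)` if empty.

Owen | 165 ; Bob | 67 ; Noa | 61 ; Chen | 112

LEFT JOIN keeps every suppliers row; unmatched ones get NULL for shipments columns.
Group by suppliers.id and compute SUM(m.cost). SUM over an all-NULL group is NULL.
  1: ids {2, 15, 30} → SUM(m.cost)=165
  2: ids {7, 16, 36} → SUM(m.cost)=67
  3: ids {19, 31, 35} → SUM(m.cost)=61
  4: ids {22, 24, 25} → SUM(m.cost)=112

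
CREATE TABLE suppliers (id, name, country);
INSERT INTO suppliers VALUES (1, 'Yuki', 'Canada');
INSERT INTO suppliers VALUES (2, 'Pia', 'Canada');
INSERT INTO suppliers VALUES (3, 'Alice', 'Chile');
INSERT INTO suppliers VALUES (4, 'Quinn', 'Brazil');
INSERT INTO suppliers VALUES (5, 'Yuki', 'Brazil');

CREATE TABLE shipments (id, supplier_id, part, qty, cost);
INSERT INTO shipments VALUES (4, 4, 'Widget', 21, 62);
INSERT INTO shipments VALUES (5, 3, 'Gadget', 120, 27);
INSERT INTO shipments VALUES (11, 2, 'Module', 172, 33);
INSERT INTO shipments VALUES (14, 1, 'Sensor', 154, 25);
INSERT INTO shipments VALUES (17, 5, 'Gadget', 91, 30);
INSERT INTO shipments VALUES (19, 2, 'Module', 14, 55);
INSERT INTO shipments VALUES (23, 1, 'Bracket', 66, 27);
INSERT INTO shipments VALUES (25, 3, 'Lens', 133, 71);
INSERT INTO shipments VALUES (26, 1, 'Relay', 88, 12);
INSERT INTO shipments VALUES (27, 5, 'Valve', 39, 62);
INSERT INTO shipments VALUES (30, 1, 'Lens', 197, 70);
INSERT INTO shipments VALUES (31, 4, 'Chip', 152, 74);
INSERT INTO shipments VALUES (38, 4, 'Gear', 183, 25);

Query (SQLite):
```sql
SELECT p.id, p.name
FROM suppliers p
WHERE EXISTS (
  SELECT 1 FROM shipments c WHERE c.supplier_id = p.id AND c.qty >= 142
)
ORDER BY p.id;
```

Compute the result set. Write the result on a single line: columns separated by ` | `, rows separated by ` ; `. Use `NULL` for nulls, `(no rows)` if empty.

For each suppliers row, check whether any shipments with matching supplier_id has qty >= 142.
Keep rows where that is true.

1 | Yuki ; 2 | Pia ; 4 | Quinn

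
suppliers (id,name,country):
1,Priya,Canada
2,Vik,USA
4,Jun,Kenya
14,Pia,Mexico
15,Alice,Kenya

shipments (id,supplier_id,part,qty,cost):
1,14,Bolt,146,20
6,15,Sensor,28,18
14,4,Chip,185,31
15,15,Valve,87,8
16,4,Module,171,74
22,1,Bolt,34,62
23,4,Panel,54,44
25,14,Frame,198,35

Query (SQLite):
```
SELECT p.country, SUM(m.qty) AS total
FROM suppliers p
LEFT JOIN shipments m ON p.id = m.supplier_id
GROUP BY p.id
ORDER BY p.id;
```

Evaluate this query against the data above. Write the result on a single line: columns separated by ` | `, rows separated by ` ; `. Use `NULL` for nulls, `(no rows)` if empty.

Canada | 34 ; USA | NULL ; Kenya | 410 ; Mexico | 344 ; Kenya | 115

LEFT JOIN keeps every suppliers row; unmatched ones get NULL for shipments columns.
Group by suppliers.id and compute SUM(m.qty). SUM over an all-NULL group is NULL.
  1: ids {22} → SUM(m.qty)=34
  2: ids {—} → SUM(m.qty)=NULL
  4: ids {14, 16, 23} → SUM(m.qty)=410
  14: ids {1, 25} → SUM(m.qty)=344
  15: ids {6, 15} → SUM(m.qty)=115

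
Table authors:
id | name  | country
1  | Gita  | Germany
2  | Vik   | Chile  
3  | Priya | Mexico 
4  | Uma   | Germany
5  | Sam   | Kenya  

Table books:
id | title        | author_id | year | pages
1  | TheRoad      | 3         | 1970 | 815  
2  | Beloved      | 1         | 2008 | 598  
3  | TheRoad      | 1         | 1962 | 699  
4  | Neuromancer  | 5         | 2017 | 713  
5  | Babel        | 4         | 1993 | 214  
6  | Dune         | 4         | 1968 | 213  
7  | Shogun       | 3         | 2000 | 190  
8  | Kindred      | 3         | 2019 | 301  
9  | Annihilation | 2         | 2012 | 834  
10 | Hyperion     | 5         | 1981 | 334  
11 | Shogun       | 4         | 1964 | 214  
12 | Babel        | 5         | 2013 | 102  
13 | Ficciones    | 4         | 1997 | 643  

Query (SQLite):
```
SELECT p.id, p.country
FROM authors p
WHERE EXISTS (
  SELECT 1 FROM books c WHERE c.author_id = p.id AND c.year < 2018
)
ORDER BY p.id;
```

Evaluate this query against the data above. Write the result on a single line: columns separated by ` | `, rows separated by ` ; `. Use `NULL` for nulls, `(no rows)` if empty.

1 | Germany ; 2 | Chile ; 3 | Mexico ; 4 | Germany ; 5 | Kenya

For each authors row, check whether any books with matching author_id has year < 2018.
Keep rows where that is true.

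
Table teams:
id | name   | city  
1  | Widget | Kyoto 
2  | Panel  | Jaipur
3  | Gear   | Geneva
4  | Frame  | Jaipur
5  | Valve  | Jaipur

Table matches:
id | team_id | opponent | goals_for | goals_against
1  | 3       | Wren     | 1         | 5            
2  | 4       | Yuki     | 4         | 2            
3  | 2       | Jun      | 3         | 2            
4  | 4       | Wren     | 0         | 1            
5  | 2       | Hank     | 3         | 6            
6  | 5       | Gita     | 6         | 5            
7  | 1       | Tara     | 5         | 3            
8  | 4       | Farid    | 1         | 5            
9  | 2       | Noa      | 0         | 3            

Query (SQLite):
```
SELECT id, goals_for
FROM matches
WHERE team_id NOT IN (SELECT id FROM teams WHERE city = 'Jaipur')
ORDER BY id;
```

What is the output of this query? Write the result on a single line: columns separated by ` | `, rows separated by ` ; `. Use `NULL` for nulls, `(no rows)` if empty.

1 | 1 ; 7 | 5

Inner query: teams.id where city = 'Jaipur'.
Outer: keep matches rows whose team_id is not in that set.
Inner query → {2, 4, 5}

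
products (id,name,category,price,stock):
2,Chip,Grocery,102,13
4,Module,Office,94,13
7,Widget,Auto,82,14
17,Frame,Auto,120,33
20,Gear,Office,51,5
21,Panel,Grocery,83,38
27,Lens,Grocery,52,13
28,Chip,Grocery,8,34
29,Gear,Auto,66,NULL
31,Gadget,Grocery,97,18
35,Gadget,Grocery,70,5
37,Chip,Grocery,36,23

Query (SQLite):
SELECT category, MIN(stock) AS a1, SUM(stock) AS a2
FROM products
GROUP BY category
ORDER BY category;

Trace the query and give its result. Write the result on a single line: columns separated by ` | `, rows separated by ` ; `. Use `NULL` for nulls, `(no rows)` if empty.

Group products by category.
Per group compute: MIN(stock), SUM(stock).
  Auto: ids {7, 17, 29} → MIN(stock)=14, SUM(stock)=47
  Grocery: ids {2, 21, 27, 28, 31, 35, 37} → MIN(stock)=5, SUM(stock)=144
  Office: ids {4, 20} → MIN(stock)=5, SUM(stock)=18

Auto | 14 | 47 ; Grocery | 5 | 144 ; Office | 5 | 18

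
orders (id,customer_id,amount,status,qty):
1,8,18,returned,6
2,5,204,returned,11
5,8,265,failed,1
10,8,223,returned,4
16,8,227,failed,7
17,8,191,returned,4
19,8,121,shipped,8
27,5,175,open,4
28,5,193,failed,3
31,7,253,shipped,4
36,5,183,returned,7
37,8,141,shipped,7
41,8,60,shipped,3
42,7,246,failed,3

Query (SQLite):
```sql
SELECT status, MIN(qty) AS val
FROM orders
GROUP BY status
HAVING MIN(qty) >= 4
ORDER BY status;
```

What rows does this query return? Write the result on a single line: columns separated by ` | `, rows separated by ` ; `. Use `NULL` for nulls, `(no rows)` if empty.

open | 4 ; returned | 4

Partition orders by status; compute MIN(qty) within each group.
HAVING: keep groups where MIN(qty) >= 4.
  failed: ids {5, 16, 28, 42} → MIN(qty)=1
  open: ids {27} → MIN(qty)=4
  returned: ids {1, 2, 10, 17, 36} → MIN(qty)=4
  shipped: ids {19, 31, 37, 41} → MIN(qty)=3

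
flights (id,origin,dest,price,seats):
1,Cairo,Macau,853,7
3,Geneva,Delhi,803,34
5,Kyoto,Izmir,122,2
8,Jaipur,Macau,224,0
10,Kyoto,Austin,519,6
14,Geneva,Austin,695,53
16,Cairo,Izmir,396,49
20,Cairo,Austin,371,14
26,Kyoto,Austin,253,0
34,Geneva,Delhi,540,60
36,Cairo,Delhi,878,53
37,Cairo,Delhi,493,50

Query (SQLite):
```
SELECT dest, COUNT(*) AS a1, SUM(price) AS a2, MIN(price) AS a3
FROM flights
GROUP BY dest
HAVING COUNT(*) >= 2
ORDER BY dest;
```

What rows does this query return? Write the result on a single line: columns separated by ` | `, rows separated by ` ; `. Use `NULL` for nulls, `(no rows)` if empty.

Austin | 4 | 1838 | 253 ; Delhi | 4 | 2714 | 493 ; Izmir | 2 | 518 | 122 ; Macau | 2 | 1077 | 224

Group flights by dest.
Per group compute: COUNT(*), SUM(price), MIN(price).
HAVING: drop groups with fewer than 2 rows.
  Austin: ids {10, 14, 20, 26} → COUNT(*)=4, SUM(price)=1838, MIN(price)=253
  Delhi: ids {3, 34, 36, 37} → COUNT(*)=4, SUM(price)=2714, MIN(price)=493
  Izmir: ids {5, 16} → COUNT(*)=2, SUM(price)=518, MIN(price)=122
  Macau: ids {1, 8} → COUNT(*)=2, SUM(price)=1077, MIN(price)=224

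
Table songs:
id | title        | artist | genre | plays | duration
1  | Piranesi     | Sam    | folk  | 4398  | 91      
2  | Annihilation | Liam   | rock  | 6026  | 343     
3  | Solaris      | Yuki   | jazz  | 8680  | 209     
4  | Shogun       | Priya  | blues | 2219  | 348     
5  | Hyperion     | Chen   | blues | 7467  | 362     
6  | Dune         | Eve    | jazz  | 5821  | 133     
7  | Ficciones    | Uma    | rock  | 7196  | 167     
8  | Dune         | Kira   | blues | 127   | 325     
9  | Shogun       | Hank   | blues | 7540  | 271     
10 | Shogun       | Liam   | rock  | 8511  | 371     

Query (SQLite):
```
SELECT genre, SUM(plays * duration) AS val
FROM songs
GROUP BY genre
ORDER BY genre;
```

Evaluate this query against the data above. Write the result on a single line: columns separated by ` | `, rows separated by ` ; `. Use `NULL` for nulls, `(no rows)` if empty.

For each row compute plays * duration.
Group by genre; take SUM of the expression per group.
  blues: ids {4, 5, 8, 9} → SUM(plays * duration)=5559881
  folk: ids {1} → SUM(plays * duration)=400218
  jazz: ids {3, 6} → SUM(plays * duration)=2588313
  rock: ids {2, 7, 10} → SUM(plays * duration)=6426231

blues | 5559881 ; folk | 400218 ; jazz | 2588313 ; rock | 6426231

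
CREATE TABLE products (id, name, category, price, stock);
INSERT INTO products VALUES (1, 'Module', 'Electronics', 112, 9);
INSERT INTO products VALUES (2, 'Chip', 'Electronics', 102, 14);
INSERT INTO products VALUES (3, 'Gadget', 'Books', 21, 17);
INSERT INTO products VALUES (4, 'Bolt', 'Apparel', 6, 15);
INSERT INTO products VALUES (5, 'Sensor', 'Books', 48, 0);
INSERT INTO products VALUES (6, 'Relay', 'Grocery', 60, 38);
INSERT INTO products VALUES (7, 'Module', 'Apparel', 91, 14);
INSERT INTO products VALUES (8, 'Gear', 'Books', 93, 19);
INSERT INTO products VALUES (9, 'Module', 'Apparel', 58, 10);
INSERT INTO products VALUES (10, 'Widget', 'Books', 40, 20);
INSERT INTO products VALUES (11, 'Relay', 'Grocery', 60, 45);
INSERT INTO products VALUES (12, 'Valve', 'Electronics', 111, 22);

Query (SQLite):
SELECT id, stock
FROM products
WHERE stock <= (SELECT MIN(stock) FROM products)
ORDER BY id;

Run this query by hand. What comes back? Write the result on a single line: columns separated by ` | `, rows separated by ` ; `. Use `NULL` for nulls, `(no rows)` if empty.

5 | 0

Scalar subquery: MIN(stock) over all products rows = 0.
Keep rows where stock <= that value.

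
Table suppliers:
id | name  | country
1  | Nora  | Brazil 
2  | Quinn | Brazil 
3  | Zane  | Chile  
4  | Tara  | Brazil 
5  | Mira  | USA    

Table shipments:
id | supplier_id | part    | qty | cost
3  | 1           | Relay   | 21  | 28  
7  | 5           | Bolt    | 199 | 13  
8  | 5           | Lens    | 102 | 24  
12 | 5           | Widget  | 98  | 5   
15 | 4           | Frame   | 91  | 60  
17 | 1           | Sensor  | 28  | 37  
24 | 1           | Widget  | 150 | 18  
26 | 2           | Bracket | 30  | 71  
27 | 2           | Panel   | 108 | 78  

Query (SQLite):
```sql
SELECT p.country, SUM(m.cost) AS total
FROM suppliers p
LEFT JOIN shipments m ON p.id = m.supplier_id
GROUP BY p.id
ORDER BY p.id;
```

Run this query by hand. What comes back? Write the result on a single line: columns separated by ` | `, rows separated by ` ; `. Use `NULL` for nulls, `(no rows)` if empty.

Brazil | 83 ; Brazil | 149 ; Chile | NULL ; Brazil | 60 ; USA | 42

LEFT JOIN keeps every suppliers row; unmatched ones get NULL for shipments columns.
Group by suppliers.id and compute SUM(m.cost). SUM over an all-NULL group is NULL.
  1: ids {3, 17, 24} → SUM(m.cost)=83
  2: ids {26, 27} → SUM(m.cost)=149
  3: ids {—} → SUM(m.cost)=NULL
  4: ids {15} → SUM(m.cost)=60
  5: ids {7, 8, 12} → SUM(m.cost)=42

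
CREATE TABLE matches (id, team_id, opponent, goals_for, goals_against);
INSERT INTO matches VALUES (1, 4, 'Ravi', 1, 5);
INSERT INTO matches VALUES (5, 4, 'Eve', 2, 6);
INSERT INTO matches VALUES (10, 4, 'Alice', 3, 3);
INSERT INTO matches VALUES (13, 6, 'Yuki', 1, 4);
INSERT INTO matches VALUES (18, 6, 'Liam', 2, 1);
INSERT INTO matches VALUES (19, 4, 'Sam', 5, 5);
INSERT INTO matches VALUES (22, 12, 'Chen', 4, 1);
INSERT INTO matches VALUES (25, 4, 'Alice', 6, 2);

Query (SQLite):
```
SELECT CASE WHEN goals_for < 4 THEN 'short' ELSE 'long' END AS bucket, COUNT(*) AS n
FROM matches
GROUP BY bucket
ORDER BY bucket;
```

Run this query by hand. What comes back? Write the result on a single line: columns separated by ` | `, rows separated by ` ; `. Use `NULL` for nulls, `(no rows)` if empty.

Bucket rows by goals_for < 4 → 'short' else 'long'; count each bucket.

long | 3 ; short | 5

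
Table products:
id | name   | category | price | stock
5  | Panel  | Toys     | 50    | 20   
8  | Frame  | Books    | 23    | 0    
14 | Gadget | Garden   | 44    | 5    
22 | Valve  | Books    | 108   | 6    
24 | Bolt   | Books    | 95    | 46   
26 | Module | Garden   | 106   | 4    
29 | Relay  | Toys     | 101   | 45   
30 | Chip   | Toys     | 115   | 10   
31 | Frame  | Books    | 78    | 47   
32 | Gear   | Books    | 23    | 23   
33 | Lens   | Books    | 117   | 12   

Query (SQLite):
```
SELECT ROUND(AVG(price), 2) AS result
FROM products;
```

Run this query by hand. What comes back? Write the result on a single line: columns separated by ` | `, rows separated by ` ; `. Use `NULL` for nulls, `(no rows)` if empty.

All price values: [50, 23, 44, 108, 95, 106, 101, 115, 78, 23, 117].
AVG = 860 / 11 (rounded to 2 dp).

78.18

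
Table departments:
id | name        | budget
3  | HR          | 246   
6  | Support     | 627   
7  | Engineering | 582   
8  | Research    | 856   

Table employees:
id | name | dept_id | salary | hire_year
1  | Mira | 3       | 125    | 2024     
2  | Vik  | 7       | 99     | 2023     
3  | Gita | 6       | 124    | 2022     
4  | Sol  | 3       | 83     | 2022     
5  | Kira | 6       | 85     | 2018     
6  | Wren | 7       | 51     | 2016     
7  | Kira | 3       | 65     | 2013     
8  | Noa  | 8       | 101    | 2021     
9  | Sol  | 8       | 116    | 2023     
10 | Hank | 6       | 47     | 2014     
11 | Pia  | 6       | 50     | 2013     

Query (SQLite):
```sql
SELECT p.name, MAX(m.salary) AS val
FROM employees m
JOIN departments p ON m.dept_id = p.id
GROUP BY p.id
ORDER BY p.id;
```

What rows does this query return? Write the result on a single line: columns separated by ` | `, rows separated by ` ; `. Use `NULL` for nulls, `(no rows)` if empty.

HR | 125 ; Support | 124 ; Engineering | 99 ; Research | 116

Join each employees row to its departments via dept_id.
Group joined rows by departments.id; compute MAX(m.salary) per group.
  3: ids {1, 4, 7} → MAX(m.salary)=125
  6: ids {3, 5, 10, 11} → MAX(m.salary)=124
  7: ids {2, 6} → MAX(m.salary)=99
  8: ids {8, 9} → MAX(m.salary)=116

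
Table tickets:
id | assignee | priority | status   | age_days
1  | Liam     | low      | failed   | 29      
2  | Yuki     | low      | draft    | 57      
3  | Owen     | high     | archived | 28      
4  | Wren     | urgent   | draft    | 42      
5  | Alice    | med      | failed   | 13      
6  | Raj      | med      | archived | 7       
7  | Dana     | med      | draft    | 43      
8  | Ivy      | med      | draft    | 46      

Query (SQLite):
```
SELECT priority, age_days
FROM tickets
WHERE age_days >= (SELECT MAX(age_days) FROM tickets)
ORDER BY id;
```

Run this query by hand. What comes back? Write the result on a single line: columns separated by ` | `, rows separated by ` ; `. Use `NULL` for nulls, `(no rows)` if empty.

low | 57

Scalar subquery: MAX(age_days) over all tickets rows = 57.
Keep rows where age_days >= that value.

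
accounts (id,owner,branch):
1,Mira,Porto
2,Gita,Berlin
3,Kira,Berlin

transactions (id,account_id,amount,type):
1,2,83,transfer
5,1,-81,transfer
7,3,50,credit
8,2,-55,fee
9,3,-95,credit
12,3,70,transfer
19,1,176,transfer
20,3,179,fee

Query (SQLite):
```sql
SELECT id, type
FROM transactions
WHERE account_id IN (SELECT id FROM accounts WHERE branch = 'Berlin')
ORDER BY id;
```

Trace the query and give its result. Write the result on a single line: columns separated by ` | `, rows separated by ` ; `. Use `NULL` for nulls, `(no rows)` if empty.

1 | transfer ; 7 | credit ; 8 | fee ; 9 | credit ; 12 | transfer ; 20 | fee

Inner query: accounts.id where branch = 'Berlin'.
Outer: keep transactions rows whose account_id is in that set.
Inner query → {2, 3}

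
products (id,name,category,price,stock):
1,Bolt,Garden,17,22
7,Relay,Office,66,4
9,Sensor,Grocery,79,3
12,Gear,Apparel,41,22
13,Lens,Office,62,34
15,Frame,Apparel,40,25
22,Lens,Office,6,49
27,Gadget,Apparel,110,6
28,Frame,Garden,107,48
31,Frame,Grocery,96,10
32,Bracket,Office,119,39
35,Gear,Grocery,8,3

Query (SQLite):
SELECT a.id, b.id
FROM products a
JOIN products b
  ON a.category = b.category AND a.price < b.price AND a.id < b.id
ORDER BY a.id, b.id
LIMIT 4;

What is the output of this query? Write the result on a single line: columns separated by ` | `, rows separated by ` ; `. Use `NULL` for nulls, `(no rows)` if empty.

1 | 28 ; 7 | 32 ; 9 | 31 ; 12 | 27

Pairs (a,b) with same category, a.price < b.price, a.id < b.id.
category groups: Apparel:{12,15,27} Garden:{1,28} Grocery:{9,31,35} Office:{7,13,22,32}
Ordered by (a.id, b.id); first 4.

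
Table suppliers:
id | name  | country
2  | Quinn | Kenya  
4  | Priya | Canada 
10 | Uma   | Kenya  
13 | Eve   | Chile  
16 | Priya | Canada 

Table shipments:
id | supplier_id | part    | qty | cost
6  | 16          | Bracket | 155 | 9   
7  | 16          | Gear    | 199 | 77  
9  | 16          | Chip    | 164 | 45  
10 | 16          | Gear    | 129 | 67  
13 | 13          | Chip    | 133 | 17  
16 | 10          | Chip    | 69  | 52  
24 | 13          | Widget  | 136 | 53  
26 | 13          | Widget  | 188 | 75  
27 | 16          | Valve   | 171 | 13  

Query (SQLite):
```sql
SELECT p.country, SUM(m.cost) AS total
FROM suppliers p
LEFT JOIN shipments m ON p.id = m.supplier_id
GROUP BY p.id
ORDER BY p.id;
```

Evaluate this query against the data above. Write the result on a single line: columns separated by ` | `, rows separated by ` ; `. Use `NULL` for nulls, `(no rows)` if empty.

LEFT JOIN keeps every suppliers row; unmatched ones get NULL for shipments columns.
Group by suppliers.id and compute SUM(m.cost). SUM over an all-NULL group is NULL.
  2: ids {—} → SUM(m.cost)=NULL
  4: ids {—} → SUM(m.cost)=NULL
  10: ids {16} → SUM(m.cost)=52
  13: ids {13, 24, 26} → SUM(m.cost)=145
  16: ids {6, 7, 9, 10, 27} → SUM(m.cost)=211

Kenya | NULL ; Canada | NULL ; Kenya | 52 ; Chile | 145 ; Canada | 211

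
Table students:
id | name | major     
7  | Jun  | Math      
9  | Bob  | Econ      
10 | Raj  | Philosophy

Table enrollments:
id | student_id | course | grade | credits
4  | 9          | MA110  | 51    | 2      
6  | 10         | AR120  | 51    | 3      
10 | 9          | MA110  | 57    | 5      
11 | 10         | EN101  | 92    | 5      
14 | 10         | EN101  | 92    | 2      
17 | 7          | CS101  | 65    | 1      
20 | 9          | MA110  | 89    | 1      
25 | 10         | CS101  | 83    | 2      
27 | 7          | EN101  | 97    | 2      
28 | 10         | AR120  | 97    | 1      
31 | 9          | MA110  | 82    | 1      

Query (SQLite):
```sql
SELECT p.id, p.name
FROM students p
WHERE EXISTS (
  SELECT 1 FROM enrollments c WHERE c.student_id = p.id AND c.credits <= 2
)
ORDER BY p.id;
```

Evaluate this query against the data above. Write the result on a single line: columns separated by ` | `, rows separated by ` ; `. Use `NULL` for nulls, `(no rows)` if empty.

7 | Jun ; 9 | Bob ; 10 | Raj

For each students row, check whether any enrollments with matching student_id has credits <= 2.
Keep rows where that is true.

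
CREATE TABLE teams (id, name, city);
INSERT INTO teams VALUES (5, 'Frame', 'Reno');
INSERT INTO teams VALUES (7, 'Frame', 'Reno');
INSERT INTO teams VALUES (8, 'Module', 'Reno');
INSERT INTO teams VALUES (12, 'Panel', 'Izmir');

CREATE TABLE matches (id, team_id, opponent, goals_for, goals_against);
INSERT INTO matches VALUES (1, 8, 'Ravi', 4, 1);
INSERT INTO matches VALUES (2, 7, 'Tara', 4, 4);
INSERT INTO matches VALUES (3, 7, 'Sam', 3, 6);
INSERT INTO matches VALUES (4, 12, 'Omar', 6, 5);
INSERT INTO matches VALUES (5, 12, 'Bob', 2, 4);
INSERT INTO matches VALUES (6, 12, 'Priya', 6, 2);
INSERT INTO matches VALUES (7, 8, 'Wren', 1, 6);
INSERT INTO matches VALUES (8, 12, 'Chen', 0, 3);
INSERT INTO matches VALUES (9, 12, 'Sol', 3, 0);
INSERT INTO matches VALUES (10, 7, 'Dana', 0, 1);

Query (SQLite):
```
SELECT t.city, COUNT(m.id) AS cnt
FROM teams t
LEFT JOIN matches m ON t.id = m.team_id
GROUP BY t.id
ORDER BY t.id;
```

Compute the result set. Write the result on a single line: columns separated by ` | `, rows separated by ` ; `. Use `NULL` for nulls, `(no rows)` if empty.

LEFT JOIN keeps every teams row; unmatched ones get NULL for matches columns.
Group by teams.id and compute COUNT(m.id). COUNT(col) of an all-NULL group is 0.
  5: ids {—} → COUNT(m.id)=0
  7: ids {2, 3, 10} → COUNT(m.id)=3
  8: ids {1, 7} → COUNT(m.id)=2
  12: ids {4, 5, 6, 8, 9} → COUNT(m.id)=5

Reno | 0 ; Reno | 3 ; Reno | 2 ; Izmir | 5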